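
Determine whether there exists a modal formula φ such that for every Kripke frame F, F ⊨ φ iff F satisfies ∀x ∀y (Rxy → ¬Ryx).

No — not modally definable

If a class were modally definable it would be closed under surjective bounded morphisms (Goldblatt–Thomason).
The 3-cycle (worlds s,t,u with s→t→u→s) is asymmetric. Mapping every world to a single reflexive point • is a surjective bounded morphism, and the reflexive point is not asymmetric (R•• but asymmetry requires ¬R••).
So no modal formula (or set of formulas) defines exactly the asymmetric frames.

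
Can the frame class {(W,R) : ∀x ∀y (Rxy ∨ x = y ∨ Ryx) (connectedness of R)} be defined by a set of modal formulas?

No — not modally definable

Any modally definable frame class is closed under disjoint unions.
Take 4 disjoint single-world reflexive frames: each is trivially connected, but their disjoint union has 4 worlds with no edge between distinct components, so it is not connected.
Hence connectedness of R is not modally definable.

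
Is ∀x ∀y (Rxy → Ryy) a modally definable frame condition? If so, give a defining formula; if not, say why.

This is a Sahlqvist condition; the T□ axiom □(□q → q) defines it.
Suppose □(□q→q) is valid. Take Rxy and set V(q)={w : Ryw}. Then at y, □q holds; since □(□q→q) at x, □q→q at y, so q at y, i.e. Ryy.

Definable; □(□q → q) defines it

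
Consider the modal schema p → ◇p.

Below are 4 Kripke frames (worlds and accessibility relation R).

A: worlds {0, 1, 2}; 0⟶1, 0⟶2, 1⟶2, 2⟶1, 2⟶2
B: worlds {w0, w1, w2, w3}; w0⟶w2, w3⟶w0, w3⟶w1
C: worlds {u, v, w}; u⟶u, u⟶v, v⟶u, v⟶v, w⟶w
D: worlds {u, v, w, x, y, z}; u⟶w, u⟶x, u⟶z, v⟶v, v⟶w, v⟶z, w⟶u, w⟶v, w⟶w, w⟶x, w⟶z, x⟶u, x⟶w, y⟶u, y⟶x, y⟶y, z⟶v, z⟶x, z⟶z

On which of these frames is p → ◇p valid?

This is the axiom for reflexivity; its first-order frame correspondent is ∀x Rxx.
A: fails — world 0 does not see itself.
B: fails — world w0 does not see itself.
C: ✓.
D: fails — world u does not see itself.

C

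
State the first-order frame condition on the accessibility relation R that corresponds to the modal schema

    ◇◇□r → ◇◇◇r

∀x ∀y (xR²y → ∃w (yRw ∧ xR³w))

This is a Sahlqvist (Geach-type) schema ◇^2□^1r → □^0◇^3r.
Minimal-valuation argument: fix x; take any y with xR^2y and any z with xR^0z. Set V(r) to the set of worlds R-reachable from y in exactly 1 step. Then □^1r holds at y, so the antecedent holds at x; validity forces ◇^3r at z, giving a w with zR^3w and yR^1w.
First-order correspondent: ∀x ∀y (xR²y → ∃w (yRw ∧ xR³w)).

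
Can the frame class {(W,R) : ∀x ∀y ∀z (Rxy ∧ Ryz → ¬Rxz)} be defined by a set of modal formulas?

Not definable by any modal formula

Modal frame validity is preserved under surjective bounded morphisms.
The 3-cycle (worlds 0,1,2 with 0→1→2→0) is intransitive. Mapping every world to a single reflexive point • is a surjective bounded morphism; the reflexive point is not intransitive (R••∧R•• but R••).
So no modal formula (or set of formulas) defines exactly the intransitive frames.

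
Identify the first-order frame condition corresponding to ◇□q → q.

Symmetry

Equivalently (dual form): q → □◇q.
Suppose q→□◇q is valid. Take Rxy and set V(q)={x}. Then q at x, so □◇q at x, so ◇q at y, so some z with Ryz has q; z=x, i.e. Ryx.
The converse is a direct semantic check.
Frame condition: ∀x ∀y (Rxy → Ryx).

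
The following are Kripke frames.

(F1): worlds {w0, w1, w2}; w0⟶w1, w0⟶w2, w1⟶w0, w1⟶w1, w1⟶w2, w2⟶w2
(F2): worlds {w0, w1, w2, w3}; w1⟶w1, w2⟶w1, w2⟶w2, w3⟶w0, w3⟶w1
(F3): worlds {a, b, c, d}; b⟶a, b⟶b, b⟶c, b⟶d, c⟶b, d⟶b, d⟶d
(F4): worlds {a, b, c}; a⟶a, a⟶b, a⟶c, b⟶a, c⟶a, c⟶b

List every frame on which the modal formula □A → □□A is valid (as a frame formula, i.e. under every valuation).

Frame correspondent (Sahlqvist): ∀x ∀y ∀z (Rxy ∧ Ryz → Rxz) — i.e. transitivity.
(F1): fails — Rw0w1 and Rw1w0 but not Rw0w0.
(F2): holds.
(F3): fails — Rcb and Rbc but not Rcc.
(F4): fails — Rba and Rab but not Rbb.

(F2)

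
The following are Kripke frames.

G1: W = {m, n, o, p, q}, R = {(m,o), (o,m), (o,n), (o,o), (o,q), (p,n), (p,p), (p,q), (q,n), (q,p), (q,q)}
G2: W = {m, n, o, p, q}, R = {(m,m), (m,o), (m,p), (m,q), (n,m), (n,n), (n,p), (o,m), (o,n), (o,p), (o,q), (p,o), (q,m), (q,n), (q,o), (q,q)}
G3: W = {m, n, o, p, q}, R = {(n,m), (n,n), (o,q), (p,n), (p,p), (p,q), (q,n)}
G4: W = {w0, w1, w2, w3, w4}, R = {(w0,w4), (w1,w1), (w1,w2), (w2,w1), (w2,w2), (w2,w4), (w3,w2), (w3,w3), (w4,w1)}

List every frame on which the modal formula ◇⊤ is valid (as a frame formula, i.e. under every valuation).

G2, G4

The schema corresponds to seriality: ∀x ∃y Rxy.
G1: fails — world n has no successor.
G2: holds.
G3: fails — world m has no successor.
G4: holds.
Valid on: G2, G4.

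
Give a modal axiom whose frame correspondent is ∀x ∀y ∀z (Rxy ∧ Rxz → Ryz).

◇q → □◇q

A defining formula is ◇q → □◇q (the 5 axiom).
Suppose ◇q→□◇q is valid. Take Rxy, Rxz and set V(q)={y}. Then ◇q at x, so □◇q at x, so ◇q at z, so some w with Rzw has q; w=y, i.e. Rzy. By symmetry of the argument, Ryz.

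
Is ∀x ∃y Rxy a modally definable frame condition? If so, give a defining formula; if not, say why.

This is a Sahlqvist condition; the D axiom □r → ◇r defines it.
Suppose □r→◇r is valid. At any x set V(r)=W. Then □r at x, so ◇r at x, so x has a successor.

Yes — defined by □r → ◇r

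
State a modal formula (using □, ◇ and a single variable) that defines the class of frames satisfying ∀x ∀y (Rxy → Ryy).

A defining formula is □(□p → p) (the T□ axiom).
Suppose □(□p→p) is valid. Take Rxy and set V(p)={w : Ryw}. Then at y, □p holds; since □(□p→p) at x, □p→p at y, so p at y, i.e. Ryy.

□(□p → p)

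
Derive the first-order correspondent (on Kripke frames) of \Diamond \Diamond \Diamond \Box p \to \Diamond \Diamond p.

This is a Sahlqvist (Geach-type) schema ◇^3□^1p → □^0◇^2p.
First-order correspondent: \forall x \forall y (x R^3 y \to \exists w (yRw \wedge x R^2 w)).

\forall x \forall y (x R^3 y \to \exists w (yRw \wedge x R^2 w))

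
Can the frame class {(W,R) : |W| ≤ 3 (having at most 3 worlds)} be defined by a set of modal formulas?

No — not modally definable

Any modally definable frame class is closed under disjoint unions.
Any modal formula valid on each of 4 disjoint one-world frames is valid on their disjoint union (validity is preserved under disjoint unions). Each one-world frame has |W|=1≤3, but the union has |W|=4.
Hence having at most 3 worlds is not modally definable.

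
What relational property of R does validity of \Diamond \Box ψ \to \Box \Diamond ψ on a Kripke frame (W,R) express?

This schema is the .2 axiom.
Its frame correspondent is convergence — \forall x \forall y \forall z (Rxy \wedge Rxz \to \exists w (Ryw \wedge Rzw)).

convergence: \forall x \forall y \forall z (Rxy \wedge Rxz \to \exists w (Ryw \wedge Rzw))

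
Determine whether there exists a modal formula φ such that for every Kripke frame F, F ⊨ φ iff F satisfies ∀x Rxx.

Yes — defined by □p → p

The condition is reflexivity. A defining modal formula is □p → p.
Suppose □p→p is valid. At any x set V(p)={w : Rxw}. Then □p holds at x, so p holds at x, i.e. Rxx.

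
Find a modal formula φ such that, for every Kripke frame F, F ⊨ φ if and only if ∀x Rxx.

□q → q

The condition is reflexivity. The T schema □q → q defines it.
Suppose □q→q is valid. At any x set V(q)={w : Rxw}. Then □q holds at x, so q holds at x, i.e. Rxx.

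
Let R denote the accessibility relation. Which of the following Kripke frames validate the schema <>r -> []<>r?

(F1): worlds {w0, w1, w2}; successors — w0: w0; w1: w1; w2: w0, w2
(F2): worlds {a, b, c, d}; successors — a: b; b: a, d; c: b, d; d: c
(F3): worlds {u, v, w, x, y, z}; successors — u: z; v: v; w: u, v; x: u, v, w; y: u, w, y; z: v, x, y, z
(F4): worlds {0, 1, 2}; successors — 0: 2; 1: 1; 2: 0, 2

none

The schema corresponds to the Euclidean property: forall x forall y forall z (Rxy & Rxz -> Ryz).
(F1): fails — Rw2w0 and Rw2w2 but not Rw0w2.
(F2): fails — Rab and Rab but not Rbb.
(F3): fails — Rwu and Rwu but not Ruu.
(F4): fails — R20 and R20 but not R00.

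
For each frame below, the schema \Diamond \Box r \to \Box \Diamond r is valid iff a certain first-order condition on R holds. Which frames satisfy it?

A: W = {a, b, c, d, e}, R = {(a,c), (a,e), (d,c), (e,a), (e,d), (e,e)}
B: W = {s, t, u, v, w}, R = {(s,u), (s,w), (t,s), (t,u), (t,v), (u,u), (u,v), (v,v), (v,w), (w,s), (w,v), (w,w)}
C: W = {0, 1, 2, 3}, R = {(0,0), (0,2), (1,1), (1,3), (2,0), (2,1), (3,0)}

Frame correspondent (Sahlqvist): \forall x \forall y \forall z (Rxy \wedge Rxz \to \exists w (Ryw \wedge Rzw)) — i.e. convergence.
A: fails — Rae and Rac but e and c have no common successor.
B: satisfies the condition.
C: fails — R11 and R13 but 1 and 3 have no common successor.

B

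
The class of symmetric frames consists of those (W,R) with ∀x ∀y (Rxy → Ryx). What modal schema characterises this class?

This is symmetry; the standard corresponding axiom is B: ψ → □◇ψ.
Suppose ψ→□◇ψ is valid. Take Rxy and set V(ψ)={x}. Then ψ at x, so □◇ψ at x, so ◇ψ at y, so some z with Ryz has ψ; z=x, i.e. Ryx.

ψ → □◇ψ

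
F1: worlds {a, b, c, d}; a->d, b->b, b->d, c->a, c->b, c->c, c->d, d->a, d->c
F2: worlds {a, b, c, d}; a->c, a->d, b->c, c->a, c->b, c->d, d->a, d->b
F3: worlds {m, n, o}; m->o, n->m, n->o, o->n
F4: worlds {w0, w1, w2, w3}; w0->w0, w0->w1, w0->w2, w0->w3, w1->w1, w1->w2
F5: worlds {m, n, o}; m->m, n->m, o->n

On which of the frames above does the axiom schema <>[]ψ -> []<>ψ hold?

The schema corresponds to convergence: forall x forall y forall z (Rxy & Rxz -> exists w (Ryw & Rzw)).
F1: fails — Rbb and Rbd but b and d have no common successor.
F2: fails — Rcd and Rcb but d and b have no common successor.
F3: fails — Rno and Rnm but o and m have no common successor.
F4: fails — Rw0w1 and Rw0w2 but w1 and w2 have no common successor.
F5: ✓.

F5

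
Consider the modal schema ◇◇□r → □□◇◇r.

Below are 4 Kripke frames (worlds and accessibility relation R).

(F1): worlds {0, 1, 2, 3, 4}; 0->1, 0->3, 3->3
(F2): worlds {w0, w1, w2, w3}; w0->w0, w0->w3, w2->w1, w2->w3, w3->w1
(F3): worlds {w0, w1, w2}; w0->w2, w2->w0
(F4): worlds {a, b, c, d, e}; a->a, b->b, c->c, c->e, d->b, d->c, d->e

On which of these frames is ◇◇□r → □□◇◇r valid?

The schema corresponds to a generalized confluence (Geach) condition: ∀x ∀y ∀z ((xR²y ∧ xR²z) → ∃w (yRw ∧ zR²w)).
(F1): holds.
(F2): fails — w0R²w0, w0R²w1 but no w with w0Rw and w1R²w.
(F3): fails — w0R²w0, w0R²w0 but no w with w0Rw and w0R²w.
(F4): fails — cR²c, cR²e but no w with cRw and eR²w.
Valid on: (F1).

(F1)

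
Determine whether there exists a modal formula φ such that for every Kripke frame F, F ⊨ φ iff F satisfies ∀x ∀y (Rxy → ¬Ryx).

If a class were modally definable it would be closed under surjective bounded morphisms (Goldblatt–Thomason).
The 5-cycle (worlds 0,1,2,3,4 with 0→1→2→3→4→0) is asymmetric. Mapping every world to a single reflexive point • is a surjective bounded morphism, and the reflexive point is not asymmetric (R•• but asymmetry requires ¬R••).
So the class is not modally definable.

Not modally definable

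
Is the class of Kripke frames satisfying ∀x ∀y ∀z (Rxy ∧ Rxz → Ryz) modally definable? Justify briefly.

This is a Sahlqvist condition; the 5 axiom ◇p → □◇p defines it.

Definable; ◇p → □◇p defines it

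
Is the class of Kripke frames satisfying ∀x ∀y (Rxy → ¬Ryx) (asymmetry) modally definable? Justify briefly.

No

Any modally definable frame class is closed under surjective bounded morphisms.
The 5-cycle (worlds a,b,c,d,e with a→b→c→d→e→a) is asymmetric. Mapping every world to a single reflexive point • is a surjective bounded morphism, and the reflexive point is not asymmetric (R•• but asymmetry requires ¬R••).
Hence asymmetry is not modally definable.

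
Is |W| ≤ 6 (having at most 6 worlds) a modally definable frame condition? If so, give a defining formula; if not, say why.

No

If a class were modally definable it would be closed under disjoint unions (Goldblatt–Thomason).
Any modal formula valid on each of 7 disjoint one-world frames is valid on their disjoint union (validity is preserved under disjoint unions). Each one-world frame has |W|=1≤6, but the union has |W|=7.
Hence having at most 6 worlds is not modally definable.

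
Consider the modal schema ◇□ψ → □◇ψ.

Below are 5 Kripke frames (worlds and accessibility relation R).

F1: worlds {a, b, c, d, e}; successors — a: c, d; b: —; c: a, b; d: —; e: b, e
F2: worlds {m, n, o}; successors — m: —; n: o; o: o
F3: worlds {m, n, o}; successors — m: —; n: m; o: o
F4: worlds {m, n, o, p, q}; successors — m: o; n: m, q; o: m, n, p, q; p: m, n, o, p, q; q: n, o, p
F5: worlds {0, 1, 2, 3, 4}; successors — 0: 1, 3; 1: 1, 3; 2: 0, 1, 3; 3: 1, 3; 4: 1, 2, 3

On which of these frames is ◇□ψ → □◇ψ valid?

F2, F5

Frame correspondent (Sahlqvist): ∀x ∀y ∀z (Rxy ∧ Rxz → ∃w (Ryw ∧ Rzw)) — i.e. convergence.
F1: fails — Rac and Rad but c and d have no common successor.
F2: condition met.
F3: fails — Rnm and Rnm but m and m have no common successor.
F4: fails — Ron and Rom but n and m have no common successor.
F5: condition met.
Valid on: F2, F5.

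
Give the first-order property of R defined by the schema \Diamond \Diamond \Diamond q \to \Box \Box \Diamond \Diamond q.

This is a Sahlqvist (Geach-type) schema ◇^3□^0q → □^2◇^2q.
Minimal-valuation argument: fix x; take any y with xR^3y and any z with xR^2z. Set V(q) to the set of worlds R-reachable from y in exactly 0 steps. Then □^0q holds at y, so the antecedent holds at x; validity forces ◇^2q at z, giving a w with zR^2w and yR^0w.
First-order correspondent: \forall x \forall y \forall z ((x R^3 y \wedge x R^2 z) \to \exists w (y = w \wedge z R^2 w)).

\forall x \forall y \forall z ((x R^3 y \wedge x R^2 z) \to \exists w (y = w \wedge z R^2 w))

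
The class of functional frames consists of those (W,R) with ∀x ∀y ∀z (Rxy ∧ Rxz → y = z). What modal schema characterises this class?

◇q → □q

A defining formula is ◇q → □q (the CD axiom).
Suppose ◇q→□q is valid. Take Rxy, Rxz and set V(q)={y}. Then ◇q at x, so □q at x, so q at z, i.e. z=y.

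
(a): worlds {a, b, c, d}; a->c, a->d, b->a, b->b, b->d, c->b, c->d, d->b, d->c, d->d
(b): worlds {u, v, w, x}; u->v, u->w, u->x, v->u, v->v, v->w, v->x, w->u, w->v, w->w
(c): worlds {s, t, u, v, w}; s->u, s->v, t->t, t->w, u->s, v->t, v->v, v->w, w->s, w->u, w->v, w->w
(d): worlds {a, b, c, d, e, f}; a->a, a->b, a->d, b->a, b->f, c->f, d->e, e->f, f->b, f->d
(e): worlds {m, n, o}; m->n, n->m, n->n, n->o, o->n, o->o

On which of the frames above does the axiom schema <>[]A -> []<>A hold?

The schema corresponds to convergence: forall x forall y forall z (Rxy & Rxz -> exists w (Ryw & Rzw)).
(a): ✓.
(b): fails — Ruv and Rux but v and x have no common successor.
(c): fails — Rsv and Rsu but v and u have no common successor.
(d): fails — Rab and Rad but b and d have no common successor.
(e): ✓.
Valid on: (a), (e).

(a), (e)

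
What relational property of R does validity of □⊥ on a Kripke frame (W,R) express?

Emptiness of R

□⊥ is valid iff no world has any successor (otherwise □⊥ fails at any world with one).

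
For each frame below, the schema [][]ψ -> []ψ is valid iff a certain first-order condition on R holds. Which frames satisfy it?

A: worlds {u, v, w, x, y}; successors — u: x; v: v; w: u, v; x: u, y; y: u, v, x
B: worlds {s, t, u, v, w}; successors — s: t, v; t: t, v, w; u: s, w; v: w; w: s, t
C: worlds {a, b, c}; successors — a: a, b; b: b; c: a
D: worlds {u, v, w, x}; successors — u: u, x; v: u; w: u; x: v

This is the axiom for density; its first-order frame correspondent is forall x forall y (Rxy -> exists z (Rxz & Rzy)).
A: fails — Rwu but no z with Rwz and Rzu.
B: fails — Ruw but no z with Ruz and Rzw.
C: satisfies the condition.
D: fails — Rxv but no z with Rxz and Rzv.

C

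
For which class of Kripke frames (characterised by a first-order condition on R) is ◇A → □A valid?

partial functionality

Suppose ◇A→□A is valid. Take Rxy, Rxz and set V(A)={y}. Then ◇A at x, so □A at x, so A at z, i.e. z=y.
Conversely, on a frame with partial functionality the schema holds at every world under every valuation.
So the correspondent is partial functionality.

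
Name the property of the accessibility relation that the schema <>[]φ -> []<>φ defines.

convergence

Suppose ◇□φ→□◇φ is valid. Take Rxy, Rxz and set V(φ)={w : Ryw}. Then □φ at y so ◇□φ at x, so □◇φ at x, so ◇φ at z, giving w with Rzw and Ryw.
Conversely, on a frame with convergence the schema holds at every world under every valuation.
Frame condition: forall x forall y forall z (Rxy & Rxz -> exists w (Ryw & Rzw)).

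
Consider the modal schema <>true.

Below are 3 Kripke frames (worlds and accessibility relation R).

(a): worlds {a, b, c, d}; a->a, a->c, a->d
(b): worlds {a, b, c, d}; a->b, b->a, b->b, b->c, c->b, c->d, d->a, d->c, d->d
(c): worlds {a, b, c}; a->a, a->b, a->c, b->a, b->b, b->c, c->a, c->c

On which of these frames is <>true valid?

(b), (c)

This is the axiom for seriality; its first-order frame correspondent is forall x exists y Rxy.
(a): fails — world b has no successor.
(b): condition met.
(c): condition met.
Valid on: (b), (c).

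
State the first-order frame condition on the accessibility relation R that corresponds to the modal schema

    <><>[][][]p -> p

forall x forall y (x R^2 y -> exists w (y R^3 w & x = w))

This is a Sahlqvist (Geach-type) schema ◇^2□^3p → □^0◇^0p.
First-order correspondent: forall x forall y (x R^2 y -> exists w (y R^3 w & x = w)).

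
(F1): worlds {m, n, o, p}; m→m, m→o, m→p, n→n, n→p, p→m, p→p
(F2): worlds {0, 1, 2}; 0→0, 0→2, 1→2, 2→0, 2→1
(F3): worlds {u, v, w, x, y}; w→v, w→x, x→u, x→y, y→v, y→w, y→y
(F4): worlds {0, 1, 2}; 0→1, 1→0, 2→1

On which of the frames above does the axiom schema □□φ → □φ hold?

This is the axiom for density; its first-order frame correspondent is ∀x ∀y (Rxy → ∃z (Rxz ∧ Rzy)).
(F1): holds.
(F2): fails — R12 but no z with R1z and Rz2.
(F3): fails — Rwx but no z with Rwz and Rzx.
(F4): fails — R01 but no z with R0z and Rz1.
Valid on: (F1).

(F1)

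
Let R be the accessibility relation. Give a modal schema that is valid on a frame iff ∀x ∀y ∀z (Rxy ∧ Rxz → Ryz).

A defining formula is ◇q → □◇q (the 5 axiom).

◇q → □◇q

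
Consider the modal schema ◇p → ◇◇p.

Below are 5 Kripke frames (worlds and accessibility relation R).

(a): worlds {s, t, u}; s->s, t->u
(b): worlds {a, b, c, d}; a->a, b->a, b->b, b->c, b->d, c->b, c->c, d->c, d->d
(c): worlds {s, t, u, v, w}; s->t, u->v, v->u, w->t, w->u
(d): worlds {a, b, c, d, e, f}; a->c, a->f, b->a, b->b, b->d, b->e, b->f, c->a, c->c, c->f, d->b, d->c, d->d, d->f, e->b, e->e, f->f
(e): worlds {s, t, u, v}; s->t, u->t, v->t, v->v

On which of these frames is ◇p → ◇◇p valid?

(b), (d)

This is the axiom for a generalized confluence (Geach) condition; its first-order frame correspondent is ∀x ∀y (xRy → ∃w (y = w ∧ xR²w)).
(a): fails — tRu but no w with u=w and tR²w.
(b): satisfies the condition.
(c): fails — sRt but no w* with t=w* and sR²w*.
(d): satisfies the condition.
(e): fails — sRt but no w with t=w and sR²w.
Valid on: (b), (d).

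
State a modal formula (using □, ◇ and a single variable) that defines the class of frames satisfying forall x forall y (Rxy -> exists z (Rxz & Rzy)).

The condition is density. The C4 schema □□p → □p defines it.
Suppose □□p→□p is valid. Take Rxy and set V(p)={w : xR²w}. Then □□p at x, so □p at x, so p at y, i.e. ∃z(Rxz∧Rzy).

□□p → □p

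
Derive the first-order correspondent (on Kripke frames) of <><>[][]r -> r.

forall x forall y (x R^2 y -> exists w (y R^2 w & x = w))

This is a Sahlqvist (Geach-type) schema ◇^2□^2r → □^0◇^0r.
First-order correspondent: forall x forall y (x R^2 y -> exists w (y R^2 w & x = w)).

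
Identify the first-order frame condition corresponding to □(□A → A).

Suppose □(□A→A) is valid. Take Rxy and set V(A)={w : Ryw}. Then at y, □A holds; since □(□A→A) at x, □A→A at y, so A at y, i.e. Ryy.
Conversely, any frame satisfying ∀x ∀y (Rxy → Ryy) validates the schema.
So the correspondent is shift-reflexivity.

shift-reflexivity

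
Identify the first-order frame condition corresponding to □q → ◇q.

seriality

Suppose □q→◇q is valid. At any x set V(q)=W. Then □q at x, so ◇q at x, so x has a successor.
The converse is a direct semantic check.
Frame condition: ∀x ∃y Rxy.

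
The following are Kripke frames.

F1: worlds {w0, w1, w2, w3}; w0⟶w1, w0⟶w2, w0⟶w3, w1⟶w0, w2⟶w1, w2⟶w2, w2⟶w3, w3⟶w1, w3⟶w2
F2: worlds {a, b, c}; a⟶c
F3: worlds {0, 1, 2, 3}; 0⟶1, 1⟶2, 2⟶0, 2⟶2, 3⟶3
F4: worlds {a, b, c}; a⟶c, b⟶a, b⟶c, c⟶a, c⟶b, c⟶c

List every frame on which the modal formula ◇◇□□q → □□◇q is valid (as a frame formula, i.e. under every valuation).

Frame correspondent (Sahlqvist): ∀x ∀y ∀z ((xR²y ∧ xR²z) → ∃w (yR²w ∧ zRw)) — i.e. a generalized confluence (Geach) condition.
F1: fails — w0R²w1, w0R²w1 but no w with w1R²w and w1Rw.
F2: ✓.
F3: fails — 1R²0, 1R²0 but no w with 0R²w and 0Rw.
F4: ✓.
Valid on: F2, F4.

F2, F4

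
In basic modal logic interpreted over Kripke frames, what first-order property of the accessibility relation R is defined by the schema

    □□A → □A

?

density

This schema is the C4 axiom.
It corresponds to density: ∀x ∀y (Rxy → ∃z (Rxz ∧ Rzy)).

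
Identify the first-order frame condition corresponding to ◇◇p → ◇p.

Replacing p by ¬p and contraposing gives the equivalent schema □p → □□p.
Suppose □p→□□p is valid. Take Rxy, Ryz and set V(p)={w : Rxw}. Then □p at x, so □□p at x, so □p at y, so p at z, i.e. Rxz.

transitivity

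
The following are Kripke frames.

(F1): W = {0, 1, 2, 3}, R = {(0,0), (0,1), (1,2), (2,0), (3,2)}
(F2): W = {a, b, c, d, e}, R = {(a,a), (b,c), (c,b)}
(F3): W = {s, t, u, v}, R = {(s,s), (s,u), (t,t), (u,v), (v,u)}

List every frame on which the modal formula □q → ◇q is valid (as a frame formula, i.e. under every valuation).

The schema corresponds to seriality: ∀x ∃y Rxy.
(F1): satisfies the condition.
(F2): fails — world d has no successor.
(F3): satisfies the condition.

(F1), (F3)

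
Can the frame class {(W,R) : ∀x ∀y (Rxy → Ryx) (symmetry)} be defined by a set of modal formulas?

Yes — defined by p → □◇p

Yes: it is symmetry, defined by the B schema p → □◇p.
Suppose p→□◇p is valid. Take Rxy and set V(p)={x}. Then p at x, so □◇p at x, so ◇p at y, so some z with Ryz has p; z=x, i.e. Ryx.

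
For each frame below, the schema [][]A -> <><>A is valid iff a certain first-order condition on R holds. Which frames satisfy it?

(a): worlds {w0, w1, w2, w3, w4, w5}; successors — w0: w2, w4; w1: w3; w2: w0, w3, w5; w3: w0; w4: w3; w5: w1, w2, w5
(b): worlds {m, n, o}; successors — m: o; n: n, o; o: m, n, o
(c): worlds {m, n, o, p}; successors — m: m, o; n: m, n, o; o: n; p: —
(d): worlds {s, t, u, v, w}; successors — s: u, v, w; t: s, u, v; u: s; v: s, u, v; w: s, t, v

(a), (b), (d)

Frame correspondent (Sahlqvist): forall x exists w (x R^2 w & x R^2 w) — i.e. a generalized confluence (Geach) condition.
(a): holds.
(b): holds.
(c): fails — at p but no w with pR²w and pR²w.
(d): holds.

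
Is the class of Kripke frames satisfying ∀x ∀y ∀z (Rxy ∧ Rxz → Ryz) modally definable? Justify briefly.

Yes — defined by ◇q → □◇q

This is a Sahlqvist condition; the 5 axiom ◇q → □◇q defines it.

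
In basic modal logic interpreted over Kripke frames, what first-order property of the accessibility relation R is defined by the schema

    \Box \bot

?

This is the Ver axiom.
It corresponds to emptiness of R: \forall x \forall y \neg Rxy.

emptiness of R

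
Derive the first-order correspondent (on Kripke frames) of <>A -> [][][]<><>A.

forall x forall y forall z ((xRy & x R^3 z) -> exists w (y = w & z R^2 w))

This is a Sahlqvist (Geach-type) schema ◇^1□^0A → □^3◇^2A.
Minimal-valuation argument: fix x; take any y with xR^1y and any z with xR^3z. Set V(A) to the set of worlds R-reachable from y in exactly 0 steps. Then □^0A holds at y, so the antecedent holds at x; validity forces ◇^2A at z, giving a w with zR^2w and yR^0w.
First-order correspondent: forall x forall y forall z ((xRy & x R^3 z) -> exists w (y = w & z R^2 w)).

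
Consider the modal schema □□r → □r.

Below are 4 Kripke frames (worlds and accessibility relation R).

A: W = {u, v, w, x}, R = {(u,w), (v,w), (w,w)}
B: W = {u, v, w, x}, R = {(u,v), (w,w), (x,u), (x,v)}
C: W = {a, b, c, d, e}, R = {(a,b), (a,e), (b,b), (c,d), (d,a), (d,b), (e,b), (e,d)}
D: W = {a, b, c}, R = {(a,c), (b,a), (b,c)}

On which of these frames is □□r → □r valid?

This is the axiom for density; its first-order frame correspondent is ∀x ∀y (Rxy → ∃z (Rxz ∧ Rzy)).
A: ✓.
B: fails — Ruv but no z with Ruz and Rzv.
C: fails — Rcd but no z with Rcz and Rzd.
D: fails — Rac but no z with Raz and Rzc.
Valid on: A.

A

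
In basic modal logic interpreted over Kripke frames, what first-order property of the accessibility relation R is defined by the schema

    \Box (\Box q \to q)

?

Shift-reflexivity

This is the T□ axiom.
Its frame correspondent is shift-reflexivity — \forall x \forall y (Rxy \to Ryy).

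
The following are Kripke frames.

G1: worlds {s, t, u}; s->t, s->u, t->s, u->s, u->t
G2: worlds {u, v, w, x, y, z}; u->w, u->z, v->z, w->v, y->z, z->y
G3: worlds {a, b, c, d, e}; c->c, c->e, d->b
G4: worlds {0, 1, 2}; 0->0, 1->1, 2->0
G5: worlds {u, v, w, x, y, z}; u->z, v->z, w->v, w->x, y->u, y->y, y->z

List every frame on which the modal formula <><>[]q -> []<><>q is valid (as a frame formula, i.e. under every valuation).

G2, G4

The schema corresponds to a generalized confluence (Geach) condition: forall x forall y forall z ((x R^2 y & xRz) -> exists w (yRw & z R^2 w)).
G1: fails — sR²t, sRt but no w with tRw and tR²w.
G2: ✓.
G3: fails — cR²c, cRe but no w with cRw and eR²w.
G4: ✓.
G5: fails — wR²z, wRv but no t with zRt and vR²t.
Valid on: G2, G4.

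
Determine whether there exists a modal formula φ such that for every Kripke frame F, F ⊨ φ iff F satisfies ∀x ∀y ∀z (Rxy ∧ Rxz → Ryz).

Yes, by ◇q → □◇q

Yes: it is the Euclidean property, defined by the 5 schema ◇q → □◇q.
Suppose ◇q→□◇q is valid. Take Rxy, Rxz and set V(q)={y}. Then ◇q at x, so □◇q at x, so ◇q at z, so some w with Rzw has q; w=y, i.e. Rzy. By symmetry of the argument, Ryz.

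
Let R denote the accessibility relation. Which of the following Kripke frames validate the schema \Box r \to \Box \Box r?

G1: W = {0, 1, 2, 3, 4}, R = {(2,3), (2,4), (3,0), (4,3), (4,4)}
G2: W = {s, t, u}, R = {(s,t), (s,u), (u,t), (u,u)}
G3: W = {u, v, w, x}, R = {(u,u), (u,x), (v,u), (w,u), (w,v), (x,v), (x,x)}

G2

Frame correspondent (Sahlqvist): \forall x \forall y \forall z (Rxy \wedge Ryz \to Rxz) — i.e. transitivity.
G1: fails — R43 and R30 but not R40.
G2: holds.
G3: fails — Rwu and Rux but not Rwx.
Valid on: G2.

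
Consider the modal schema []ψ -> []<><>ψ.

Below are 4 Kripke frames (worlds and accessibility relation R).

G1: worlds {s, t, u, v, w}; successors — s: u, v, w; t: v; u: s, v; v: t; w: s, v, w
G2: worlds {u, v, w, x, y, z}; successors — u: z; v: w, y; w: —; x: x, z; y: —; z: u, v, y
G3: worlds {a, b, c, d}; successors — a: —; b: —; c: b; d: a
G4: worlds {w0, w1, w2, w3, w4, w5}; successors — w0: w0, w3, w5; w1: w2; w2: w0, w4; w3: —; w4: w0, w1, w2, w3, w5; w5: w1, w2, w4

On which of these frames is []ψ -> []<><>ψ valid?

G1

This is the axiom for a generalized confluence (Geach) condition; its first-order frame correspondent is forall x forall z (xRz -> exists w (xRw & z R^2 w)).
G1: ✓.
G2: fails — vRw but no t with vRt and wR²t.
G3: fails — cRb but no w with cRw and bR²w.
G4: fails — w0Rw3 but no w with w0Rw and w3R²w.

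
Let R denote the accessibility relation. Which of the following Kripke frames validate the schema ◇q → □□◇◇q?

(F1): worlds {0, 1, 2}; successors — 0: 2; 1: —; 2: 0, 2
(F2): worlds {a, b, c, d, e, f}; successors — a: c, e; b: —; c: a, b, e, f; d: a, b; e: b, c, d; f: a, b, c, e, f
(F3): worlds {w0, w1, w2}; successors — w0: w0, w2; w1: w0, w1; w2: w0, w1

(F1), (F3)

The schema corresponds to a generalized confluence (Geach) condition: ∀x ∀y ∀z ((xRy ∧ xR²z) → ∃w (y = w ∧ zR²w)).
(F1): satisfies the condition.
(F2): fails — aRc, aR²b but no w with c=w and bR²w.
(F3): satisfies the condition.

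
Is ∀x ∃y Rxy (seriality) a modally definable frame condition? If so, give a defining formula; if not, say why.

This is a Sahlqvist condition; the D axiom □r → ◇r defines it.
Suppose □r→◇r is valid. At any x set V(r)=W. Then □r at x, so ◇r at x, so x has a successor.

Yes — defined by □r → ◇r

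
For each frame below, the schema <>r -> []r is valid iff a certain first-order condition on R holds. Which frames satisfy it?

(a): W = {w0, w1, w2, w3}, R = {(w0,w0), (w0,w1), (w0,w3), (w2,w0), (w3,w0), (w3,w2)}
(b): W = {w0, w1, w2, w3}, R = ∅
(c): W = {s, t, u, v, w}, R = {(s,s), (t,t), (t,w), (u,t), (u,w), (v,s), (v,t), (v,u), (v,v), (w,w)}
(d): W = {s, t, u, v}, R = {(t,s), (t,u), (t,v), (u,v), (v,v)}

This is the axiom for partial functionality; its first-order frame correspondent is forall x forall y forall z (Rxy & Rxz -> y = z).
(a): fails — w0 sees both w0 and w1.
(b): holds.
(c): fails — t sees both t and w.
(d): fails — t sees both s and u.

(b)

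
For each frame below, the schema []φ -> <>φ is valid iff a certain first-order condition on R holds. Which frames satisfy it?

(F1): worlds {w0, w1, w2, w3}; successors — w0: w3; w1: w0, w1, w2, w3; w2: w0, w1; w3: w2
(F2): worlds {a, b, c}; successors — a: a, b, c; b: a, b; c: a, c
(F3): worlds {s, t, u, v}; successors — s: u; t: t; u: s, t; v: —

(F1), (F2)

The schema corresponds to seriality: forall x exists y Rxy.
(F1): ✓.
(F2): ✓.
(F3): fails — world v has no successor.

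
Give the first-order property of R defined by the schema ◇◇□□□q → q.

This is a Sahlqvist (Geach-type) schema ◇^2□^3q → □^0◇^0q.
Minimal-valuation argument: fix x; take any y with xR^2y and any z with xR^0z. Set V(q) to the set of worlds R-reachable from y in exactly 3 steps. Then □^3q holds at y, so the antecedent holds at x; validity forces ◇^0q at z, giving a w with zR^0w and yR^3w.
First-order correspondent: ∀x ∀y (xR²y → ∃w (yR³w ∧ x = w)).

∀x ∀y (xR²y → ∃w (yR³w ∧ x = w))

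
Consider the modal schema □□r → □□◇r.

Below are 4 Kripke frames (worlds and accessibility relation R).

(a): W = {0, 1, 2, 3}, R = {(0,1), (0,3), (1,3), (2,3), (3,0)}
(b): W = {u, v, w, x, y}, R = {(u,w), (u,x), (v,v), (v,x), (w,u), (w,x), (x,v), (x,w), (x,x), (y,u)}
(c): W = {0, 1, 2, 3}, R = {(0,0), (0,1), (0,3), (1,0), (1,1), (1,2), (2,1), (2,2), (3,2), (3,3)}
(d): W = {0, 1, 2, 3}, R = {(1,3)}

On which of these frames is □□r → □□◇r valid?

Frame correspondent (Sahlqvist): ∀x ∀z (xR²z → ∃w (xR²w ∧ zRw)) — i.e. a generalized confluence (Geach) condition.
(a): fails — 1R²0 but no w with 1R²w and 0Rw.
(b): holds.
(c): holds.
(d): holds.
Valid on: (b), (c), (d).

(b), (c), (d)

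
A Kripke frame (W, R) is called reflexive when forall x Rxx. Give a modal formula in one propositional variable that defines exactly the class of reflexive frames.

□p → p

A defining formula is □p → p (the T axiom).
Suppose □p→p is valid. At any x set V(p)={w : Rxw}. Then □p holds at x, so p holds at x, i.e. Rxx.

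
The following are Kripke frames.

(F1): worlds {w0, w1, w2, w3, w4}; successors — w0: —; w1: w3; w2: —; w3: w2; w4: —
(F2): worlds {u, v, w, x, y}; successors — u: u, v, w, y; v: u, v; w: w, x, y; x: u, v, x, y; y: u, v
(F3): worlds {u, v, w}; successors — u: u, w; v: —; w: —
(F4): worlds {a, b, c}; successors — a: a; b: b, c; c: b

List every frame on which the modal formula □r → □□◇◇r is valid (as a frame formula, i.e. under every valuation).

(F2), (F4)

This is the axiom for a generalized confluence (Geach) condition; its first-order frame correspondent is ∀x ∀z (xR²z → ∃w (xRw ∧ zR²w)).
(F1): fails — w1R²w2 but no w with w1Rw and w2R²w.
(F2): satisfies the condition.
(F3): fails — uR²w but no t with uRt and wR²t.
(F4): satisfies the condition.
Valid on: (F2), (F4).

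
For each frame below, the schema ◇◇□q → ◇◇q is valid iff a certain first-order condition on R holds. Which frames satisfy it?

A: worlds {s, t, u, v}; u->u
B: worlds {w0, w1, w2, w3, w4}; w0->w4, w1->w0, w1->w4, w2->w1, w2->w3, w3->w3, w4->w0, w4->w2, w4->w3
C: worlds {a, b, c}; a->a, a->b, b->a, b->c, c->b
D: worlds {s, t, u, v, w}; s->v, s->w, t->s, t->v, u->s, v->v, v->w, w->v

This is the axiom for a generalized confluence (Geach) condition; its first-order frame correspondent is ∀x ∀y (xR²y → ∃w (yRw ∧ xR²w)).
A: ✓.
B: fails — w0R²w0 but no w with w0Rw and w0R²w.
C: fails — cR²c but no w with cRw and cR²w.
D: ✓.
Valid on: A, D.

A, D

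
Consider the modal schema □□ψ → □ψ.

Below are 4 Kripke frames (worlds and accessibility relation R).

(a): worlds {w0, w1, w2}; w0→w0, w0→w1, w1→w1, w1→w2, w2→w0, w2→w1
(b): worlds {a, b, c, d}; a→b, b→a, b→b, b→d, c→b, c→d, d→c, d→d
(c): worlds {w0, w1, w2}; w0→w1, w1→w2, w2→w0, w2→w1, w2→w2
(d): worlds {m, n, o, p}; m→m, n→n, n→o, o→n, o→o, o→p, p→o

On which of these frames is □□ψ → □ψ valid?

Frame correspondent (Sahlqvist): ∀x ∀y (Rxy → ∃z (Rxz ∧ Rzy)) — i.e. density.
(a): holds.
(b): holds.
(c): fails — Rw0w1 but no z with Rw0z and Rzw1.
(d): holds.

(a), (b), (d)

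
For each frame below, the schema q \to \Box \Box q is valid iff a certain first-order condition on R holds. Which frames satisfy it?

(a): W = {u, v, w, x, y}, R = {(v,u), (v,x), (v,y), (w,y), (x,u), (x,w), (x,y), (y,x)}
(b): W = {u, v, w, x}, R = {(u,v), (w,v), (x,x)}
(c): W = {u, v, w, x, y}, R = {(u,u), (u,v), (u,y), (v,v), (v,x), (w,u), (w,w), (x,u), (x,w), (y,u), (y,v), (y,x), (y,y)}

Frame correspondent (Sahlqvist): \forall x \forall z (x R^2 z \to \exists w (x = w \wedge z = w)) — i.e. a generalized confluence (Geach) condition.
(a): fails — vR²u but v ≠ u.
(b): holds.
(c): fails — uR²v but u ≠ v.
Valid on: (b).

(b)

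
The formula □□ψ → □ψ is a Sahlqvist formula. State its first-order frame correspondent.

density: ∀x ∀y (Rxy → ∃z (Rxz ∧ Rzy))

Suppose □□ψ→□ψ is valid. Take Rxy and set V(ψ)={w : xR²w}. Then □□ψ at x, so □ψ at x, so ψ at y, i.e. ∃z(Rxz∧Rzy).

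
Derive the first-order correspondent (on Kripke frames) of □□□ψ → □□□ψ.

∀x ∀z (xR³z → ∃w (xR³w ∧ z = w))

This is a Sahlqvist (Geach-type) schema ◇^0□^3ψ → □^3◇^0ψ.
First-order correspondent: ∀x ∀z (xR³z → ∃w (xR³w ∧ z = w)).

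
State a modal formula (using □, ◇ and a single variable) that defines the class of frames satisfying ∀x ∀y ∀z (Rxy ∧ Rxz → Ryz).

A defining formula is ◇p → □◇p (the 5 axiom).
Suppose ◇p→□◇p is valid. Take Rxy, Rxz and set V(p)={y}. Then ◇p at x, so □◇p at x, so ◇p at z, so some w with Rzw has p; w=y, i.e. Rzy. By symmetry of the argument, Ryz.

◇p → □◇p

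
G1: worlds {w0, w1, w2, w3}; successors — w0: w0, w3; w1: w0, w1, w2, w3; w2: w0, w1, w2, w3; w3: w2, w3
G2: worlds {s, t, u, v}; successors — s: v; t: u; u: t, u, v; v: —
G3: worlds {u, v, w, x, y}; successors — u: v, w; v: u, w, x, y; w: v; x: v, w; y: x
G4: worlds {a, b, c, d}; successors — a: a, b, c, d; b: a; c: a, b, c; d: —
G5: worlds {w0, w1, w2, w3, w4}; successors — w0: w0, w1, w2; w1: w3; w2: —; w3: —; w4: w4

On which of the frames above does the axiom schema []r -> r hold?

Frame correspondent (Sahlqvist): forall x Rxx — i.e. reflexivity.
G1: satisfies the condition.
G2: fails — world s does not see itself.
G3: fails — world u does not see itself.
G4: fails — world b does not see itself.
G5: fails — world w1 does not see itself.

G1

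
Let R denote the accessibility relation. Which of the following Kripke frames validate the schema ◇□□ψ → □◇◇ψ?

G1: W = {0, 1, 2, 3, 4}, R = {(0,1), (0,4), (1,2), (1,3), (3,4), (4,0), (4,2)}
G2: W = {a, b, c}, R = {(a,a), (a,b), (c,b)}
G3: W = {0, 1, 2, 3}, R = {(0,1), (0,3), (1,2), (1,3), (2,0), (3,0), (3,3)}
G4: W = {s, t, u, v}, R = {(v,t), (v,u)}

The schema corresponds to a generalized confluence (Geach) condition: ∀x ∀y ∀z ((xRy ∧ xRz) → ∃w (yR²w ∧ zR²w)).
G1: fails — 1R2, 1R2 but no w with 2R²w and 2R²w.
G2: fails — aRa, aRb but no w with aR²w and bR²w.
G3: ✓.
G4: fails — vRt, vRt but no w with tR²w and tR²w.

G3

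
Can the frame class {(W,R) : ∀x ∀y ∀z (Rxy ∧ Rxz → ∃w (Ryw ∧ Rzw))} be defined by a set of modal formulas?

Yes — defined by ◇□q → □◇q

Yes: it is convergence, defined by the .2 schema ◇□q → □◇q.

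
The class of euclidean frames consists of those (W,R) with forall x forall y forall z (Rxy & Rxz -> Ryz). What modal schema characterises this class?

This is the Euclidean property; the standard corresponding axiom is 5: ◇r → □◇r.
Suppose ◇r→□◇r is valid. Take Rxy, Rxz and set V(r)={y}. Then ◇r at x, so □◇r at x, so ◇r at z, so some w with Rzw has r; w=y, i.e. Rzy. By symmetry of the argument, Ryz.

◇r → □◇r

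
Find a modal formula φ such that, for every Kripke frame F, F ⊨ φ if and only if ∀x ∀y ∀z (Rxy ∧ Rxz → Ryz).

The condition is the Euclidean property. The 5 schema ◇r → □◇r defines it.
Suppose ◇r→□◇r is valid. Take Rxy, Rxz and set V(r)={y}. Then ◇r at x, so □◇r at x, so ◇r at z, so some w with Rzw has r; w=y, i.e. Rzy. By symmetry of the argument, Ryz.

◇r → □◇r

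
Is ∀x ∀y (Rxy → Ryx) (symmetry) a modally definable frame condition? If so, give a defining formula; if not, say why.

Yes, by p → □◇p

Yes: it is symmetry, defined by the B schema p → □◇p.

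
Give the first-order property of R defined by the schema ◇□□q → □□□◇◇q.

∀x ∀y ∀z ((xRy ∧ xR³z) → ∃w (yR²w ∧ zR²w))

This is a Sahlqvist (Geach-type) schema ◇^1□^2q → □^3◇^2q.
Minimal-valuation argument: fix x; take any y with xR^1y and any z with xR^3z. Set V(q) to the set of worlds R-reachable from y in exactly 2 steps. Then □^2q holds at y, so the antecedent holds at x; validity forces ◇^2q at z, giving a w with zR^2w and yR^2w.
First-order correspondent: ∀x ∀y ∀z ((xRy ∧ xR³z) → ∃w (yR²w ∧ zR²w)).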